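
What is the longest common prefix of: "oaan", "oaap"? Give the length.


Words: oaan, oaap
  Position 0: all 'o' => match
  Position 1: all 'a' => match
  Position 2: all 'a' => match
  Position 3: ('n', 'p') => mismatch, stop
LCP = "oaa" (length 3)

3


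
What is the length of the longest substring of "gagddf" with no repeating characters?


Input: "gagddf"
Sliding window (track last position of each char):
  Position 0 ('g'): window [0,0] length 1 -- new best
  Position 1 ('a'): window [0,1] length 2 -- new best
  Position 2 ('g'): repeat (last at 0), move window start to 1
  Position 2 ('g'): window [1,2] length 2
  Position 3 ('d'): window [1,3] length 3 -- new best
  Position 4 ('d'): repeat (last at 3), move window start to 4
  Position 4 ('d'): window [4,4] length 1
  Position 5 ('f'): window [4,5] length 2
Longest substring with no repeats: "agd" with length 3

3


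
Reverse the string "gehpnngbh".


Input: gehpnngbh
Reading characters right to left:
  Position 8: 'h'
  Position 7: 'b'
  Position 6: 'g'
  Position 5: 'n'
  Position 4: 'n'
  Position 3: 'p'
  Position 2: 'h'
  Position 1: 'e'
  Position 0: 'g'
Reversed: hbgnnpheg

hbgnnpheg


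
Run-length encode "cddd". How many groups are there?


Input: cddd
Scanning for consecutive runs:
  Group 1: 'c' x 1 (positions 0-0)
  Group 2: 'd' x 3 (positions 1-3)
Total groups: 2

2


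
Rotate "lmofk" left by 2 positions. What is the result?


Input: "lmofk", rotate left by 2
First 2 characters: "lm"
Remaining characters: "ofk"
Concatenate remaining + first: "ofk" + "lm" = "ofklm"

ofklm


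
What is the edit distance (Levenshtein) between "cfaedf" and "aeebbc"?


Computing edit distance: "cfaedf" -> "aeebbc"
DP table:
           a    e    e    b    b    c
      0    1    2    3    4    5    6
  c   1    1    2    3    4    5    5
  f   2    2    2    3    4    5    6
  a   3    2    3    3    4    5    6
  e   4    3    2    3    4    5    6
  d   5    4    3    3    4    5    6
  f   6    5    4    4    4    5    6
Edit distance = dp[6][6] = 6

6


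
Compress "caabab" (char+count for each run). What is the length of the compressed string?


Input: caabab
Runs:
  'c' x 1 => "c1"
  'a' x 2 => "a2"
  'b' x 1 => "b1"
  'a' x 1 => "a1"
  'b' x 1 => "b1"
Compressed: "c1a2b1a1b1"
Compressed length: 10

10


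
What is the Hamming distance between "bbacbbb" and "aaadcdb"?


Comparing "bbacbbb" and "aaadcdb" position by position:
  Position 0: 'b' vs 'a' => differ
  Position 1: 'b' vs 'a' => differ
  Position 2: 'a' vs 'a' => same
  Position 3: 'c' vs 'd' => differ
  Position 4: 'b' vs 'c' => differ
  Position 5: 'b' vs 'd' => differ
  Position 6: 'b' vs 'b' => same
Total differences (Hamming distance): 5

5


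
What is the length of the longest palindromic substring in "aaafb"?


Input: "aaafb"
Checking substrings for palindromes:
  [0:3] "aaa" (len 3) => palindrome
  [0:2] "aa" (len 2) => palindrome
  [1:3] "aa" (len 2) => palindrome
Longest palindromic substring: "aaa" with length 3

3


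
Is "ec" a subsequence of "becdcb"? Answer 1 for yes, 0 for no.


Check if "ec" is a subsequence of "becdcb"
Greedy scan:
  Position 0 ('b'): no match needed
  Position 1 ('e'): matches sub[0] = 'e'
  Position 2 ('c'): matches sub[1] = 'c'
  Position 3 ('d'): no match needed
  Position 4 ('c'): no match needed
  Position 5 ('b'): no match needed
All 2 characters matched => is a subsequence

1


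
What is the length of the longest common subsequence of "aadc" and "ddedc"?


LCS of "aadc" and "ddedc"
DP table:
           d    d    e    d    c
      0    0    0    0    0    0
  a   0    0    0    0    0    0
  a   0    0    0    0    0    0
  d   0    1    1    1    1    1
  c   0    1    1    1    1    2
LCS length = dp[4][5] = 2

2


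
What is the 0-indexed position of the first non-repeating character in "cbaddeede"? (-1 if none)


Input: cbaddeede
Character frequencies:
  'a': 1
  'b': 1
  'c': 1
  'd': 3
  'e': 3
Scanning left to right for freq == 1:
  Position 0 ('c'): unique! => answer = 0

0


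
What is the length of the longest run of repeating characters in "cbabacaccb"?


Input: "cbabacaccb"
Scanning for longest run:
  Position 1 ('b'): new char, reset run to 1
  Position 2 ('a'): new char, reset run to 1
  Position 3 ('b'): new char, reset run to 1
  Position 4 ('a'): new char, reset run to 1
  Position 5 ('c'): new char, reset run to 1
  Position 6 ('a'): new char, reset run to 1
  Position 7 ('c'): new char, reset run to 1
  Position 8 ('c'): continues run of 'c', length=2
  Position 9 ('b'): new char, reset run to 1
Longest run: 'c' with length 2

2


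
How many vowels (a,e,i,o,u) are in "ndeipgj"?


Input: ndeipgj
Checking each character:
  'n' at position 0: consonant
  'd' at position 1: consonant
  'e' at position 2: vowel (running total: 1)
  'i' at position 3: vowel (running total: 2)
  'p' at position 4: consonant
  'g' at position 5: consonant
  'j' at position 6: consonant
Total vowels: 2

2


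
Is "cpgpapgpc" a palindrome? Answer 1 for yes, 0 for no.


Input: cpgpapgpc
Reversed: cpgpapgpc
  Compare pos 0 ('c') with pos 8 ('c'): match
  Compare pos 1 ('p') with pos 7 ('p'): match
  Compare pos 2 ('g') with pos 6 ('g'): match
  Compare pos 3 ('p') with pos 5 ('p'): match
Result: palindrome

1


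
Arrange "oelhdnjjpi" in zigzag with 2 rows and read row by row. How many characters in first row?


Zigzag "oelhdnjjpi" into 2 rows:
Placing characters:
  'o' => row 0
  'e' => row 1
  'l' => row 0
  'h' => row 1
  'd' => row 0
  'n' => row 1
  'j' => row 0
  'j' => row 1
  'p' => row 0
  'i' => row 1
Rows:
  Row 0: "oldjp"
  Row 1: "ehnji"
First row length: 5

5


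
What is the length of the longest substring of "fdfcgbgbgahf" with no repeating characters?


Input: "fdfcgbgbgahf"
Sliding window (track last position of each char):
  Position 0 ('f'): window [0,0] length 1 -- new best
  Position 1 ('d'): window [0,1] length 2 -- new best
  Position 2 ('f'): repeat (last at 0), move window start to 1
  Position 2 ('f'): window [1,2] length 2
  Position 3 ('c'): window [1,3] length 3 -- new best
  Position 4 ('g'): window [1,4] length 4 -- new best
  Position 5 ('b'): window [1,5] length 5 -- new best
  Position 6 ('g'): repeat (last at 4), move window start to 5
  Position 6 ('g'): window [5,6] length 2
  Position 7 ('b'): repeat (last at 5), move window start to 6
  Position 7 ('b'): window [6,7] length 2
  Position 8 ('g'): repeat (last at 6), move window start to 7
  Position 8 ('g'): window [7,8] length 2
  Position 9 ('a'): window [7,9] length 3
  Position 10 ('h'): window [7,10] length 4
  Position 11 ('f'): window [7,11] length 5
Longest substring with no repeats: "dfcgb" with length 5

5


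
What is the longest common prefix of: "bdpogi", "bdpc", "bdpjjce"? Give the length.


Words: bdpogi, bdpc, bdpjjce
  Position 0: all 'b' => match
  Position 1: all 'd' => match
  Position 2: all 'p' => match
  Position 3: ('o', 'c', 'j') => mismatch, stop
LCP = "bdp" (length 3)

3


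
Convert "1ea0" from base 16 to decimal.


Input: "1ea0" in base 16
Positional expansion:
  Digit '1' (value 1) x 16^3 = 4096
  Digit 'e' (value 14) x 16^2 = 3584
  Digit 'a' (value 10) x 16^1 = 160
  Digit '0' (value 0) x 16^0 = 0
Sum = 7840

7840


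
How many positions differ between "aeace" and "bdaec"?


Comparing "aeace" and "bdaec" position by position:
  Position 0: 'a' vs 'b' => DIFFER
  Position 1: 'e' vs 'd' => DIFFER
  Position 2: 'a' vs 'a' => same
  Position 3: 'c' vs 'e' => DIFFER
  Position 4: 'e' vs 'c' => DIFFER
Positions that differ: 4

4


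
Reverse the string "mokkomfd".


Input: mokkomfd
Reading characters right to left:
  Position 7: 'd'
  Position 6: 'f'
  Position 5: 'm'
  Position 4: 'o'
  Position 3: 'k'
  Position 2: 'k'
  Position 1: 'o'
  Position 0: 'm'
Reversed: dfmokkom

dfmokkom


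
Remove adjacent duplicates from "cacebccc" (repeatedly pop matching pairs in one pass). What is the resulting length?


Input: cacebccc
Stack-based adjacent duplicate removal:
  Read 'c': push. Stack: c
  Read 'a': push. Stack: ca
  Read 'c': push. Stack: cac
  Read 'e': push. Stack: cace
  Read 'b': push. Stack: caceb
  Read 'c': push. Stack: cacebc
  Read 'c': matches stack top 'c' => pop. Stack: caceb
  Read 'c': push. Stack: cacebc
Final stack: "cacebc" (length 6)

6


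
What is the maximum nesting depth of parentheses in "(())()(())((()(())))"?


Input: "(())()(())((()(())))"
Tracking depth:
  Position 0 '(': depth becomes 1
  Position 1 '(': depth becomes 2
  Position 2 ')': depth becomes 1
  Position 3 ')': depth becomes 0
  Position 4 '(': depth becomes 1
  Position 5 ')': depth becomes 0
  Position 6 '(': depth becomes 1
  Position 7 '(': depth becomes 2
  Position 8 ')': depth becomes 1
  Position 9 ')': depth becomes 0
  Position 10 '(': depth becomes 1
  Position 11 '(': depth becomes 2
  Position 12 '(': depth becomes 3
  Position 13 ')': depth becomes 2
  Position 14 '(': depth becomes 3
  Position 15 '(': depth becomes 4
  Position 16 ')': depth becomes 3
  Position 17 ')': depth becomes 2
  Position 18 ')': depth becomes 1
  Position 19 ')': depth becomes 0
Maximum depth reached: 4

4


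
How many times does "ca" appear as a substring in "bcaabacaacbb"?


Searching for "ca" in "bcaabacaacbb"
Scanning each position:
  Position 0: "bc" => no
  Position 1: "ca" => MATCH
  Position 2: "aa" => no
  Position 3: "ab" => no
  Position 4: "ba" => no
  Position 5: "ac" => no
  Position 6: "ca" => MATCH
  Position 7: "aa" => no
  Position 8: "ac" => no
  Position 9: "cb" => no
  Position 10: "bb" => no
Total occurrences: 2

2


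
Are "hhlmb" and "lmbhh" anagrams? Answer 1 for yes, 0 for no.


Strings: "hhlmb", "lmbhh"
Sorted first:  bhhlm
Sorted second: bhhlm
Sorted forms match => anagrams

1


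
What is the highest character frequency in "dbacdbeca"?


Input: dbacdbeca
Character counts:
  'a': 2
  'b': 2
  'c': 2
  'd': 2
  'e': 1
Maximum frequency: 2

2


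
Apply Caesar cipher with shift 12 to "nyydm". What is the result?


Caesar cipher: shift "nyydm" by 12
  'n' (pos 13) + 12 = pos 25 = 'z'
  'y' (pos 24) + 12 = pos 10 = 'k'
  'y' (pos 24) + 12 = pos 10 = 'k'
  'd' (pos 3) + 12 = pos 15 = 'p'
  'm' (pos 12) + 12 = pos 24 = 'y'
Result: zkkpy

zkkpy


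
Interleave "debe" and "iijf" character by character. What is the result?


Interleaving "debe" and "iijf":
  Position 0: 'd' from first, 'i' from second => "di"
  Position 1: 'e' from first, 'i' from second => "ei"
  Position 2: 'b' from first, 'j' from second => "bj"
  Position 3: 'e' from first, 'f' from second => "ef"
Result: dieibjef

dieibjef


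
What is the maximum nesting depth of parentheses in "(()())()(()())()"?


Input: "(()())()(()())()"
Tracking depth:
  Position 0 '(': depth becomes 1
  Position 1 '(': depth becomes 2
  Position 2 ')': depth becomes 1
  Position 3 '(': depth becomes 2
  Position 4 ')': depth becomes 1
  Position 5 ')': depth becomes 0
  Position 6 '(': depth becomes 1
  Position 7 ')': depth becomes 0
  Position 8 '(': depth becomes 1
  Position 9 '(': depth becomes 2
  Position 10 ')': depth becomes 1
  Position 11 '(': depth becomes 2
  Position 12 ')': depth becomes 1
  Position 13 ')': depth becomes 0
  Position 14 '(': depth becomes 1
  Position 15 ')': depth becomes 0
Maximum depth reached: 2

2


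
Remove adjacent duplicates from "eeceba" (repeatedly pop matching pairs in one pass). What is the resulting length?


Input: eeceba
Stack-based adjacent duplicate removal:
  Read 'e': push. Stack: e
  Read 'e': matches stack top 'e' => pop. Stack: (empty)
  Read 'c': push. Stack: c
  Read 'e': push. Stack: ce
  Read 'b': push. Stack: ceb
  Read 'a': push. Stack: ceba
Final stack: "ceba" (length 4)

4


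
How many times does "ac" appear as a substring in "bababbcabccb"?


Searching for "ac" in "bababbcabccb"
Scanning each position:
  Position 0: "ba" => no
  Position 1: "ab" => no
  Position 2: "ba" => no
  Position 3: "ab" => no
  Position 4: "bb" => no
  Position 5: "bc" => no
  Position 6: "ca" => no
  Position 7: "ab" => no
  Position 8: "bc" => no
  Position 9: "cc" => no
  Position 10: "cb" => no
Total occurrences: 0

0


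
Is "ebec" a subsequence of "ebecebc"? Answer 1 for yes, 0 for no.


Check if "ebec" is a subsequence of "ebecebc"
Greedy scan:
  Position 0 ('e'): matches sub[0] = 'e'
  Position 1 ('b'): matches sub[1] = 'b'
  Position 2 ('e'): matches sub[2] = 'e'
  Position 3 ('c'): matches sub[3] = 'c'
  Position 4 ('e'): no match needed
  Position 5 ('b'): no match needed
  Position 6 ('c'): no match needed
All 4 characters matched => is a subsequence

1


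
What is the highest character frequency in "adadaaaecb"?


Input: adadaaaecb
Character counts:
  'a': 5
  'b': 1
  'c': 1
  'd': 2
  'e': 1
Maximum frequency: 5

5


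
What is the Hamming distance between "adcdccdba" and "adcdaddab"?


Comparing "adcdccdba" and "adcdaddab" position by position:
  Position 0: 'a' vs 'a' => same
  Position 1: 'd' vs 'd' => same
  Position 2: 'c' vs 'c' => same
  Position 3: 'd' vs 'd' => same
  Position 4: 'c' vs 'a' => differ
  Position 5: 'c' vs 'd' => differ
  Position 6: 'd' vs 'd' => same
  Position 7: 'b' vs 'a' => differ
  Position 8: 'a' vs 'b' => differ
Total differences (Hamming distance): 4

4


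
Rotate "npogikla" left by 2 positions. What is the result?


Input: "npogikla", rotate left by 2
First 2 characters: "np"
Remaining characters: "ogikla"
Concatenate remaining + first: "ogikla" + "np" = "ogiklanp"

ogiklanp


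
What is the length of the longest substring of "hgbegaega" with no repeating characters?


Input: "hgbegaega"
Sliding window (track last position of each char):
  Position 0 ('h'): window [0,0] length 1 -- new best
  Position 1 ('g'): window [0,1] length 2 -- new best
  Position 2 ('b'): window [0,2] length 3 -- new best
  Position 3 ('e'): window [0,3] length 4 -- new best
  Position 4 ('g'): repeat (last at 1), move window start to 2
  Position 4 ('g'): window [2,4] length 3
  Position 5 ('a'): window [2,5] length 4
  Position 6 ('e'): repeat (last at 3), move window start to 4
  Position 6 ('e'): window [4,6] length 3
  Position 7 ('g'): repeat (last at 4), move window start to 5
  Position 7 ('g'): window [5,7] length 3
  Position 8 ('a'): repeat (last at 5), move window start to 6
  Position 8 ('a'): window [6,8] length 3
Longest substring with no repeats: "hgbe" with length 4

4


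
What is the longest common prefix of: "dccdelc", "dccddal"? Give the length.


Words: dccdelc, dccddal
  Position 0: all 'd' => match
  Position 1: all 'c' => match
  Position 2: all 'c' => match
  Position 3: all 'd' => match
  Position 4: ('e', 'd') => mismatch, stop
LCP = "dccd" (length 4)

4


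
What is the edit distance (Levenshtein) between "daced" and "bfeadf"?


Computing edit distance: "daced" -> "bfeadf"
DP table:
           b    f    e    a    d    f
      0    1    2    3    4    5    6
  d   1    1    2    3    4    4    5
  a   2    2    2    3    3    4    5
  c   3    3    3    3    4    4    5
  e   4    4    4    3    4    5    5
  d   5    5    5    4    4    4    5
Edit distance = dp[5][6] = 5

5


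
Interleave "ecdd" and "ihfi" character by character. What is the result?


Interleaving "ecdd" and "ihfi":
  Position 0: 'e' from first, 'i' from second => "ei"
  Position 1: 'c' from first, 'h' from second => "ch"
  Position 2: 'd' from first, 'f' from second => "df"
  Position 3: 'd' from first, 'i' from second => "di"
Result: eichdfdi

eichdfdi


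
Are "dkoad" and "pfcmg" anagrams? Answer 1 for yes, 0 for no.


Strings: "dkoad", "pfcmg"
Sorted first:  addko
Sorted second: cfgmp
Differ at position 0: 'a' vs 'c' => not anagrams

0


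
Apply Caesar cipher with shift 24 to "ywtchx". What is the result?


Caesar cipher: shift "ywtchx" by 24
  'y' (pos 24) + 24 = pos 22 = 'w'
  'w' (pos 22) + 24 = pos 20 = 'u'
  't' (pos 19) + 24 = pos 17 = 'r'
  'c' (pos 2) + 24 = pos 0 = 'a'
  'h' (pos 7) + 24 = pos 5 = 'f'
  'x' (pos 23) + 24 = pos 21 = 'v'
Result: wurafv

wurafv


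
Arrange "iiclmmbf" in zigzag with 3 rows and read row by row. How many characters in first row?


Zigzag "iiclmmbf" into 3 rows:
Placing characters:
  'i' => row 0
  'i' => row 1
  'c' => row 2
  'l' => row 1
  'm' => row 0
  'm' => row 1
  'b' => row 2
  'f' => row 1
Rows:
  Row 0: "im"
  Row 1: "ilmf"
  Row 2: "cb"
First row length: 2

2


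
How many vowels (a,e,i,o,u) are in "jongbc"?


Input: jongbc
Checking each character:
  'j' at position 0: consonant
  'o' at position 1: vowel (running total: 1)
  'n' at position 2: consonant
  'g' at position 3: consonant
  'b' at position 4: consonant
  'c' at position 5: consonant
Total vowels: 1

1


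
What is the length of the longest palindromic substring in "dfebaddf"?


Input: "dfebaddf"
Checking substrings for palindromes:
  [5:7] "dd" (len 2) => palindrome
Longest palindromic substring: "dd" with length 2

2


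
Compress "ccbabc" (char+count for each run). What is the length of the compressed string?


Input: ccbabc
Runs:
  'c' x 2 => "c2"
  'b' x 1 => "b1"
  'a' x 1 => "a1"
  'b' x 1 => "b1"
  'c' x 1 => "c1"
Compressed: "c2b1a1b1c1"
Compressed length: 10

10


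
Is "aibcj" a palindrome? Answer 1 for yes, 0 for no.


Input: aibcj
Reversed: jcbia
  Compare pos 0 ('a') with pos 4 ('j'): MISMATCH
  Compare pos 1 ('i') with pos 3 ('c'): MISMATCH
Result: not a palindrome

0


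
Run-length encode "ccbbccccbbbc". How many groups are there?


Input: ccbbccccbbbc
Scanning for consecutive runs:
  Group 1: 'c' x 2 (positions 0-1)
  Group 2: 'b' x 2 (positions 2-3)
  Group 3: 'c' x 4 (positions 4-7)
  Group 4: 'b' x 3 (positions 8-10)
  Group 5: 'c' x 1 (positions 11-11)
Total groups: 5

5


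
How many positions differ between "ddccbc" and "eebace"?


Comparing "ddccbc" and "eebace" position by position:
  Position 0: 'd' vs 'e' => DIFFER
  Position 1: 'd' vs 'e' => DIFFER
  Position 2: 'c' vs 'b' => DIFFER
  Position 3: 'c' vs 'a' => DIFFER
  Position 4: 'b' vs 'c' => DIFFER
  Position 5: 'c' vs 'e' => DIFFER
Positions that differ: 6

6


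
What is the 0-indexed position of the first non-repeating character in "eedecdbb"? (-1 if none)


Input: eedecdbb
Character frequencies:
  'b': 2
  'c': 1
  'd': 2
  'e': 3
Scanning left to right for freq == 1:
  Position 0 ('e'): freq=3, skip
  Position 1 ('e'): freq=3, skip
  Position 2 ('d'): freq=2, skip
  Position 3 ('e'): freq=3, skip
  Position 4 ('c'): unique! => answer = 4

4


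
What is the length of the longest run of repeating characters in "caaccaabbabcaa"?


Input: "caaccaabbabcaa"
Scanning for longest run:
  Position 1 ('a'): new char, reset run to 1
  Position 2 ('a'): continues run of 'a', length=2
  Position 3 ('c'): new char, reset run to 1
  Position 4 ('c'): continues run of 'c', length=2
  Position 5 ('a'): new char, reset run to 1
  Position 6 ('a'): continues run of 'a', length=2
  Position 7 ('b'): new char, reset run to 1
  Position 8 ('b'): continues run of 'b', length=2
  Position 9 ('a'): new char, reset run to 1
  Position 10 ('b'): new char, reset run to 1
  Position 11 ('c'): new char, reset run to 1
  Position 12 ('a'): new char, reset run to 1
  Position 13 ('a'): continues run of 'a', length=2
Longest run: 'a' with length 2

2


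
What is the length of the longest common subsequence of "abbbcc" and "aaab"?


LCS of "abbbcc" and "aaab"
DP table:
           a    a    a    b
      0    0    0    0    0
  a   0    1    1    1    1
  b   0    1    1    1    2
  b   0    1    1    1    2
  b   0    1    1    1    2
  c   0    1    1    1    2
  c   0    1    1    1    2
LCS length = dp[6][4] = 2

2


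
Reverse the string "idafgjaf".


Input: idafgjaf
Reading characters right to left:
  Position 7: 'f'
  Position 6: 'a'
  Position 5: 'j'
  Position 4: 'g'
  Position 3: 'f'
  Position 2: 'a'
  Position 1: 'd'
  Position 0: 'i'
Reversed: fajgfadi

fajgfadi


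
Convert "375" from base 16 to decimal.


Input: "375" in base 16
Positional expansion:
  Digit '3' (value 3) x 16^2 = 768
  Digit '7' (value 7) x 16^1 = 112
  Digit '5' (value 5) x 16^0 = 5
Sum = 885

885


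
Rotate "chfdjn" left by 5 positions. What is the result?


Input: "chfdjn", rotate left by 5
First 5 characters: "chfdj"
Remaining characters: "n"
Concatenate remaining + first: "n" + "chfdj" = "nchfdj"

nchfdj


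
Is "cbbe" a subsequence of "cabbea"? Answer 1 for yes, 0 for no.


Check if "cbbe" is a subsequence of "cabbea"
Greedy scan:
  Position 0 ('c'): matches sub[0] = 'c'
  Position 1 ('a'): no match needed
  Position 2 ('b'): matches sub[1] = 'b'
  Position 3 ('b'): matches sub[2] = 'b'
  Position 4 ('e'): matches sub[3] = 'e'
  Position 5 ('a'): no match needed
All 4 characters matched => is a subsequence

1


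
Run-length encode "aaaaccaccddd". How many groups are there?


Input: aaaaccaccddd
Scanning for consecutive runs:
  Group 1: 'a' x 4 (positions 0-3)
  Group 2: 'c' x 2 (positions 4-5)
  Group 3: 'a' x 1 (positions 6-6)
  Group 4: 'c' x 2 (positions 7-8)
  Group 5: 'd' x 3 (positions 9-11)
Total groups: 5

5


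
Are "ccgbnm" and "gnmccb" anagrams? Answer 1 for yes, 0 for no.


Strings: "ccgbnm", "gnmccb"
Sorted first:  bccgmn
Sorted second: bccgmn
Sorted forms match => anagrams

1


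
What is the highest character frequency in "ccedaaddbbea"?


Input: ccedaaddbbea
Character counts:
  'a': 3
  'b': 2
  'c': 2
  'd': 3
  'e': 2
Maximum frequency: 3

3


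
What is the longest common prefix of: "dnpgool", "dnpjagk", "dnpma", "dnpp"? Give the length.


Words: dnpgool, dnpjagk, dnpma, dnpp
  Position 0: all 'd' => match
  Position 1: all 'n' => match
  Position 2: all 'p' => match
  Position 3: ('g', 'j', 'm', 'p') => mismatch, stop
LCP = "dnp" (length 3)

3


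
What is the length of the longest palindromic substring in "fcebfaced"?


Input: "fcebfaced"
Checking substrings for palindromes:
  No multi-char palindromic substrings found
Longest palindromic substring: "f" with length 1

1


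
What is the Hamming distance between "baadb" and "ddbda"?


Comparing "baadb" and "ddbda" position by position:
  Position 0: 'b' vs 'd' => differ
  Position 1: 'a' vs 'd' => differ
  Position 2: 'a' vs 'b' => differ
  Position 3: 'd' vs 'd' => same
  Position 4: 'b' vs 'a' => differ
Total differences (Hamming distance): 4

4


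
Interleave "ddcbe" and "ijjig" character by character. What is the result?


Interleaving "ddcbe" and "ijjig":
  Position 0: 'd' from first, 'i' from second => "di"
  Position 1: 'd' from first, 'j' from second => "dj"
  Position 2: 'c' from first, 'j' from second => "cj"
  Position 3: 'b' from first, 'i' from second => "bi"
  Position 4: 'e' from first, 'g' from second => "eg"
Result: didjcjbieg

didjcjbieg


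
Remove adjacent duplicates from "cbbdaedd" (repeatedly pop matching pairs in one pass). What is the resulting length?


Input: cbbdaedd
Stack-based adjacent duplicate removal:
  Read 'c': push. Stack: c
  Read 'b': push. Stack: cb
  Read 'b': matches stack top 'b' => pop. Stack: c
  Read 'd': push. Stack: cd
  Read 'a': push. Stack: cda
  Read 'e': push. Stack: cdae
  Read 'd': push. Stack: cdaed
  Read 'd': matches stack top 'd' => pop. Stack: cdae
Final stack: "cdae" (length 4)

4


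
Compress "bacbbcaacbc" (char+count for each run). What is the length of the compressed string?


Input: bacbbcaacbc
Runs:
  'b' x 1 => "b1"
  'a' x 1 => "a1"
  'c' x 1 => "c1"
  'b' x 2 => "b2"
  'c' x 1 => "c1"
  'a' x 2 => "a2"
  'c' x 1 => "c1"
  'b' x 1 => "b1"
  'c' x 1 => "c1"
Compressed: "b1a1c1b2c1a2c1b1c1"
Compressed length: 18

18


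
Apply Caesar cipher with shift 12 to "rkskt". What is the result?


Caesar cipher: shift "rkskt" by 12
  'r' (pos 17) + 12 = pos 3 = 'd'
  'k' (pos 10) + 12 = pos 22 = 'w'
  's' (pos 18) + 12 = pos 4 = 'e'
  'k' (pos 10) + 12 = pos 22 = 'w'
  't' (pos 19) + 12 = pos 5 = 'f'
Result: dwewf

dwewf


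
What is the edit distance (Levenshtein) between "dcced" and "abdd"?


Computing edit distance: "dcced" -> "abdd"
DP table:
           a    b    d    d
      0    1    2    3    4
  d   1    1    2    2    3
  c   2    2    2    3    3
  c   3    3    3    3    4
  e   4    4    4    4    4
  d   5    5    5    4    4
Edit distance = dp[5][4] = 4

4


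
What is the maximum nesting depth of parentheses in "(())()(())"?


Input: "(())()(())"
Tracking depth:
  Position 0 '(': depth becomes 1
  Position 1 '(': depth becomes 2
  Position 2 ')': depth becomes 1
  Position 3 ')': depth becomes 0
  Position 4 '(': depth becomes 1
  Position 5 ')': depth becomes 0
  Position 6 '(': depth becomes 1
  Position 7 '(': depth becomes 2
  Position 8 ')': depth becomes 1
  Position 9 ')': depth becomes 0
Maximum depth reached: 2

2


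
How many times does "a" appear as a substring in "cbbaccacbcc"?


Searching for "a" in "cbbaccacbcc"
Scanning each position:
  Position 0: "c" => no
  Position 1: "b" => no
  Position 2: "b" => no
  Position 3: "a" => MATCH
  Position 4: "c" => no
  Position 5: "c" => no
  Position 6: "a" => MATCH
  Position 7: "c" => no
  Position 8: "b" => no
  Position 9: "c" => no
  Position 10: "c" => no
Total occurrences: 2

2


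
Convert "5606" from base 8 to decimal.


Input: "5606" in base 8
Positional expansion:
  Digit '5' (value 5) x 8^3 = 2560
  Digit '6' (value 6) x 8^2 = 384
  Digit '0' (value 0) x 8^1 = 0
  Digit '6' (value 6) x 8^0 = 6
Sum = 2950

2950


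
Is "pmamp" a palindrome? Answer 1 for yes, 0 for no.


Input: pmamp
Reversed: pmamp
  Compare pos 0 ('p') with pos 4 ('p'): match
  Compare pos 1 ('m') with pos 3 ('m'): match
Result: palindrome

1


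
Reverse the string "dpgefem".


Input: dpgefem
Reading characters right to left:
  Position 6: 'm'
  Position 5: 'e'
  Position 4: 'f'
  Position 3: 'e'
  Position 2: 'g'
  Position 1: 'p'
  Position 0: 'd'
Reversed: mefegpd

mefegpd


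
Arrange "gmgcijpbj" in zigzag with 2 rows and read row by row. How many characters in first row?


Zigzag "gmgcijpbj" into 2 rows:
Placing characters:
  'g' => row 0
  'm' => row 1
  'g' => row 0
  'c' => row 1
  'i' => row 0
  'j' => row 1
  'p' => row 0
  'b' => row 1
  'j' => row 0
Rows:
  Row 0: "ggipj"
  Row 1: "mcjb"
First row length: 5

5


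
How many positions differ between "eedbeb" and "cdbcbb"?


Comparing "eedbeb" and "cdbcbb" position by position:
  Position 0: 'e' vs 'c' => DIFFER
  Position 1: 'e' vs 'd' => DIFFER
  Position 2: 'd' vs 'b' => DIFFER
  Position 3: 'b' vs 'c' => DIFFER
  Position 4: 'e' vs 'b' => DIFFER
  Position 5: 'b' vs 'b' => same
Positions that differ: 5

5


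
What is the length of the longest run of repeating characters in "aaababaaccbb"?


Input: "aaababaaccbb"
Scanning for longest run:
  Position 1 ('a'): continues run of 'a', length=2
  Position 2 ('a'): continues run of 'a', length=3
  Position 3 ('b'): new char, reset run to 1
  Position 4 ('a'): new char, reset run to 1
  Position 5 ('b'): new char, reset run to 1
  Position 6 ('a'): new char, reset run to 1
  Position 7 ('a'): continues run of 'a', length=2
  Position 8 ('c'): new char, reset run to 1
  Position 9 ('c'): continues run of 'c', length=2
  Position 10 ('b'): new char, reset run to 1
  Position 11 ('b'): continues run of 'b', length=2
Longest run: 'a' with length 3

3


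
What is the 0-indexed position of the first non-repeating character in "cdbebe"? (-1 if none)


Input: cdbebe
Character frequencies:
  'b': 2
  'c': 1
  'd': 1
  'e': 2
Scanning left to right for freq == 1:
  Position 0 ('c'): unique! => answer = 0

0


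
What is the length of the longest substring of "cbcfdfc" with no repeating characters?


Input: "cbcfdfc"
Sliding window (track last position of each char):
  Position 0 ('c'): window [0,0] length 1 -- new best
  Position 1 ('b'): window [0,1] length 2 -- new best
  Position 2 ('c'): repeat (last at 0), move window start to 1
  Position 2 ('c'): window [1,2] length 2
  Position 3 ('f'): window [1,3] length 3 -- new best
  Position 4 ('d'): window [1,4] length 4 -- new best
  Position 5 ('f'): repeat (last at 3), move window start to 4
  Position 5 ('f'): window [4,5] length 2
  Position 6 ('c'): window [4,6] length 3
Longest substring with no repeats: "bcfd" with length 4

4


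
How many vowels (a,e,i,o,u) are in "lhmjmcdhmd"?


Input: lhmjmcdhmd
Checking each character:
  'l' at position 0: consonant
  'h' at position 1: consonant
  'm' at position 2: consonant
  'j' at position 3: consonant
  'm' at position 4: consonant
  'c' at position 5: consonant
  'd' at position 6: consonant
  'h' at position 7: consonant
  'm' at position 8: consonant
  'd' at position 9: consonant
Total vowels: 0

0


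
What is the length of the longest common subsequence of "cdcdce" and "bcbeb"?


LCS of "cdcdce" and "bcbeb"
DP table:
           b    c    b    e    b
      0    0    0    0    0    0
  c   0    0    1    1    1    1
  d   0    0    1    1    1    1
  c   0    0    1    1    1    1
  d   0    0    1    1    1    1
  c   0    0    1    1    1    1
  e   0    0    1    1    2    2
LCS length = dp[6][5] = 2

2


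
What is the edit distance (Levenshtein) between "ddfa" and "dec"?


Computing edit distance: "ddfa" -> "dec"
DP table:
           d    e    c
      0    1    2    3
  d   1    0    1    2
  d   2    1    1    2
  f   3    2    2    2
  a   4    3    3    3
Edit distance = dp[4][3] = 3

3


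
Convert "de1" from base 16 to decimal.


Input: "de1" in base 16
Positional expansion:
  Digit 'd' (value 13) x 16^2 = 3328
  Digit 'e' (value 14) x 16^1 = 224
  Digit '1' (value 1) x 16^0 = 1
Sum = 3553

3553


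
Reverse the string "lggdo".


Input: lggdo
Reading characters right to left:
  Position 4: 'o'
  Position 3: 'd'
  Position 2: 'g'
  Position 1: 'g'
  Position 0: 'l'
Reversed: odggl

odggl


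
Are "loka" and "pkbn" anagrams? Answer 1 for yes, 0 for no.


Strings: "loka", "pkbn"
Sorted first:  aklo
Sorted second: bknp
Differ at position 0: 'a' vs 'b' => not anagrams

0


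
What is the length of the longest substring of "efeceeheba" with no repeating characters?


Input: "efeceeheba"
Sliding window (track last position of each char):
  Position 0 ('e'): window [0,0] length 1 -- new best
  Position 1 ('f'): window [0,1] length 2 -- new best
  Position 2 ('e'): repeat (last at 0), move window start to 1
  Position 2 ('e'): window [1,2] length 2
  Position 3 ('c'): window [1,3] length 3 -- new best
  Position 4 ('e'): repeat (last at 2), move window start to 3
  Position 4 ('e'): window [3,4] length 2
  Position 5 ('e'): repeat (last at 4), move window start to 5
  Position 5 ('e'): window [5,5] length 1
  Position 6 ('h'): window [5,6] length 2
  Position 7 ('e'): repeat (last at 5), move window start to 6
  Position 7 ('e'): window [6,7] length 2
  Position 8 ('b'): window [6,8] length 3
  Position 9 ('a'): window [6,9] length 4 -- new best
Longest substring with no repeats: "heba" with length 4

4


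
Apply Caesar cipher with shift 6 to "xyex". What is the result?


Caesar cipher: shift "xyex" by 6
  'x' (pos 23) + 6 = pos 3 = 'd'
  'y' (pos 24) + 6 = pos 4 = 'e'
  'e' (pos 4) + 6 = pos 10 = 'k'
  'x' (pos 23) + 6 = pos 3 = 'd'
Result: dekd

dekd


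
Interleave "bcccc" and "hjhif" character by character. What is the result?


Interleaving "bcccc" and "hjhif":
  Position 0: 'b' from first, 'h' from second => "bh"
  Position 1: 'c' from first, 'j' from second => "cj"
  Position 2: 'c' from first, 'h' from second => "ch"
  Position 3: 'c' from first, 'i' from second => "ci"
  Position 4: 'c' from first, 'f' from second => "cf"
Result: bhcjchcicf

bhcjchcicf


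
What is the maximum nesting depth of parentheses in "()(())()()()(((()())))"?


Input: "()(())()()()(((()())))"
Tracking depth:
  Position 0 '(': depth becomes 1
  Position 1 ')': depth becomes 0
  Position 2 '(': depth becomes 1
  Position 3 '(': depth becomes 2
  Position 4 ')': depth becomes 1
  Position 5 ')': depth becomes 0
  Position 6 '(': depth becomes 1
  Position 7 ')': depth becomes 0
  Position 8 '(': depth becomes 1
  Position 9 ')': depth becomes 0
  Position 10 '(': depth becomes 1
  Position 11 ')': depth becomes 0
  Position 12 '(': depth becomes 1
  Position 13 '(': depth becomes 2
  Position 14 '(': depth becomes 3
  Position 15 '(': depth becomes 4
  Position 16 ')': depth becomes 3
  Position 17 '(': depth becomes 4
  Position 18 ')': depth becomes 3
  Position 19 ')': depth becomes 2
  Position 20 ')': depth becomes 1
  Position 21 ')': depth becomes 0
Maximum depth reached: 4

4


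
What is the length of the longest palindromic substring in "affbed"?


Input: "affbed"
Checking substrings for palindromes:
  [1:3] "ff" (len 2) => palindrome
Longest palindromic substring: "ff" with length 2

2


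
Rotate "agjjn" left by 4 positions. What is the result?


Input: "agjjn", rotate left by 4
First 4 characters: "agjj"
Remaining characters: "n"
Concatenate remaining + first: "n" + "agjj" = "nagjj"

nagjj


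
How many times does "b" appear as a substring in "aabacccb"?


Searching for "b" in "aabacccb"
Scanning each position:
  Position 0: "a" => no
  Position 1: "a" => no
  Position 2: "b" => MATCH
  Position 3: "a" => no
  Position 4: "c" => no
  Position 5: "c" => no
  Position 6: "c" => no
  Position 7: "b" => MATCH
Total occurrences: 2

2


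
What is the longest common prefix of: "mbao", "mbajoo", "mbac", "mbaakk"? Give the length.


Words: mbao, mbajoo, mbac, mbaakk
  Position 0: all 'm' => match
  Position 1: all 'b' => match
  Position 2: all 'a' => match
  Position 3: ('o', 'j', 'c', 'a') => mismatch, stop
LCP = "mba" (length 3)

3


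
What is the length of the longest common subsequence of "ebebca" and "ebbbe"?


LCS of "ebebca" and "ebbbe"
DP table:
           e    b    b    b    e
      0    0    0    0    0    0
  e   0    1    1    1    1    1
  b   0    1    2    2    2    2
  e   0    1    2    2    2    3
  b   0    1    2    3    3    3
  c   0    1    2    3    3    3
  a   0    1    2    3    3    3
LCS length = dp[6][5] = 3

3


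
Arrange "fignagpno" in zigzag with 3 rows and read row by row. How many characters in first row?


Zigzag "fignagpno" into 3 rows:
Placing characters:
  'f' => row 0
  'i' => row 1
  'g' => row 2
  'n' => row 1
  'a' => row 0
  'g' => row 1
  'p' => row 2
  'n' => row 1
  'o' => row 0
Rows:
  Row 0: "fao"
  Row 1: "ingn"
  Row 2: "gp"
First row length: 3

3


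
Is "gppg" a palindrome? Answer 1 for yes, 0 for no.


Input: gppg
Reversed: gppg
  Compare pos 0 ('g') with pos 3 ('g'): match
  Compare pos 1 ('p') with pos 2 ('p'): match
Result: palindrome

1


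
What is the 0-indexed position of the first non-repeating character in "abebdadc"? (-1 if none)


Input: abebdadc
Character frequencies:
  'a': 2
  'b': 2
  'c': 1
  'd': 2
  'e': 1
Scanning left to right for freq == 1:
  Position 0 ('a'): freq=2, skip
  Position 1 ('b'): freq=2, skip
  Position 2 ('e'): unique! => answer = 2

2


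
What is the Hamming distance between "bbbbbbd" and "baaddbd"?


Comparing "bbbbbbd" and "baaddbd" position by position:
  Position 0: 'b' vs 'b' => same
  Position 1: 'b' vs 'a' => differ
  Position 2: 'b' vs 'a' => differ
  Position 3: 'b' vs 'd' => differ
  Position 4: 'b' vs 'd' => differ
  Position 5: 'b' vs 'b' => same
  Position 6: 'd' vs 'd' => same
Total differences (Hamming distance): 4

4


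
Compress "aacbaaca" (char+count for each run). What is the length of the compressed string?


Input: aacbaaca
Runs:
  'a' x 2 => "a2"
  'c' x 1 => "c1"
  'b' x 1 => "b1"
  'a' x 2 => "a2"
  'c' x 1 => "c1"
  'a' x 1 => "a1"
Compressed: "a2c1b1a2c1a1"
Compressed length: 12

12


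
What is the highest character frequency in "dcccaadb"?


Input: dcccaadb
Character counts:
  'a': 2
  'b': 1
  'c': 3
  'd': 2
Maximum frequency: 3

3


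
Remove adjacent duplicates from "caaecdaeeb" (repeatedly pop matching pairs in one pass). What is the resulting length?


Input: caaecdaeeb
Stack-based adjacent duplicate removal:
  Read 'c': push. Stack: c
  Read 'a': push. Stack: ca
  Read 'a': matches stack top 'a' => pop. Stack: c
  Read 'e': push. Stack: ce
  Read 'c': push. Stack: cec
  Read 'd': push. Stack: cecd
  Read 'a': push. Stack: cecda
  Read 'e': push. Stack: cecdae
  Read 'e': matches stack top 'e' => pop. Stack: cecda
  Read 'b': push. Stack: cecdab
Final stack: "cecdab" (length 6)

6


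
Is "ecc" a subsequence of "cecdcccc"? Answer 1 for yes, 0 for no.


Check if "ecc" is a subsequence of "cecdcccc"
Greedy scan:
  Position 0 ('c'): no match needed
  Position 1 ('e'): matches sub[0] = 'e'
  Position 2 ('c'): matches sub[1] = 'c'
  Position 3 ('d'): no match needed
  Position 4 ('c'): matches sub[2] = 'c'
  Position 5 ('c'): no match needed
  Position 6 ('c'): no match needed
  Position 7 ('c'): no match needed
All 3 characters matched => is a subsequence

1


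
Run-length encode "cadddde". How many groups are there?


Input: cadddde
Scanning for consecutive runs:
  Group 1: 'c' x 1 (positions 0-0)
  Group 2: 'a' x 1 (positions 1-1)
  Group 3: 'd' x 4 (positions 2-5)
  Group 4: 'e' x 1 (positions 6-6)
Total groups: 4

4


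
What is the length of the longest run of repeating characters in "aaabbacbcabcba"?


Input: "aaabbacbcabcba"
Scanning for longest run:
  Position 1 ('a'): continues run of 'a', length=2
  Position 2 ('a'): continues run of 'a', length=3
  Position 3 ('b'): new char, reset run to 1
  Position 4 ('b'): continues run of 'b', length=2
  Position 5 ('a'): new char, reset run to 1
  Position 6 ('c'): new char, reset run to 1
  Position 7 ('b'): new char, reset run to 1
  Position 8 ('c'): new char, reset run to 1
  Position 9 ('a'): new char, reset run to 1
  Position 10 ('b'): new char, reset run to 1
  Position 11 ('c'): new char, reset run to 1
  Position 12 ('b'): new char, reset run to 1
  Position 13 ('a'): new char, reset run to 1
Longest run: 'a' with length 3

3


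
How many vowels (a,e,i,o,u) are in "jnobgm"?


Input: jnobgm
Checking each character:
  'j' at position 0: consonant
  'n' at position 1: consonant
  'o' at position 2: vowel (running total: 1)
  'b' at position 3: consonant
  'g' at position 4: consonant
  'm' at position 5: consonant
Total vowels: 1

1


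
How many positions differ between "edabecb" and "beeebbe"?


Comparing "edabecb" and "beeebbe" position by position:
  Position 0: 'e' vs 'b' => DIFFER
  Position 1: 'd' vs 'e' => DIFFER
  Position 2: 'a' vs 'e' => DIFFER
  Position 3: 'b' vs 'e' => DIFFER
  Position 4: 'e' vs 'b' => DIFFER
  Position 5: 'c' vs 'b' => DIFFER
  Position 6: 'b' vs 'e' => DIFFER
Positions that differ: 7

7


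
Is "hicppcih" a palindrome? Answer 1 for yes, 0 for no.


Input: hicppcih
Reversed: hicppcih
  Compare pos 0 ('h') with pos 7 ('h'): match
  Compare pos 1 ('i') with pos 6 ('i'): match
  Compare pos 2 ('c') with pos 5 ('c'): match
  Compare pos 3 ('p') with pos 4 ('p'): match
Result: palindrome

1


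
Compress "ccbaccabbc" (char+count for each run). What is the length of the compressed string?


Input: ccbaccabbc
Runs:
  'c' x 2 => "c2"
  'b' x 1 => "b1"
  'a' x 1 => "a1"
  'c' x 2 => "c2"
  'a' x 1 => "a1"
  'b' x 2 => "b2"
  'c' x 1 => "c1"
Compressed: "c2b1a1c2a1b2c1"
Compressed length: 14

14


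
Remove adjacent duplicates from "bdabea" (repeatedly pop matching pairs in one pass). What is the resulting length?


Input: bdabea
Stack-based adjacent duplicate removal:
  Read 'b': push. Stack: b
  Read 'd': push. Stack: bd
  Read 'a': push. Stack: bda
  Read 'b': push. Stack: bdab
  Read 'e': push. Stack: bdabe
  Read 'a': push. Stack: bdabea
Final stack: "bdabea" (length 6)

6


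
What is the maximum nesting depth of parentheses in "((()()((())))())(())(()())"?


Input: "((()()((())))())(())(()())"
Tracking depth:
  Position 0 '(': depth becomes 1
  Position 1 '(': depth becomes 2
  Position 2 '(': depth becomes 3
  Position 3 ')': depth becomes 2
  Position 4 '(': depth becomes 3
  Position 5 ')': depth becomes 2
  Position 6 '(': depth becomes 3
  Position 7 '(': depth becomes 4
  Position 8 '(': depth becomes 5
  Position 9 ')': depth becomes 4
  Position 10 ')': depth becomes 3
  Position 11 ')': depth becomes 2
  Position 12 ')': depth becomes 1
  Position 13 '(': depth becomes 2
  Position 14 ')': depth becomes 1
  Position 15 ')': depth becomes 0
  Position 16 '(': depth becomes 1
  Position 17 '(': depth becomes 2
  Position 18 ')': depth becomes 1
  Position 19 ')': depth becomes 0
  Position 20 '(': depth becomes 1
  Position 21 '(': depth becomes 2
  Position 22 ')': depth becomes 1
  Position 23 '(': depth becomes 2
  Position 24 ')': depth becomes 1
  Position 25 ')': depth becomes 0
Maximum depth reached: 5

5
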